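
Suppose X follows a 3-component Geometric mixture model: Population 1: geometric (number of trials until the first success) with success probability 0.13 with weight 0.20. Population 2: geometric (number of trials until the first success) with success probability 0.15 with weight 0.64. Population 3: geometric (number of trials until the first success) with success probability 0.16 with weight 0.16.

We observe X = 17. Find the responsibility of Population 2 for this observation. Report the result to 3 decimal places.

0.620

The responsibility of component k is π_k f_k(x) divided by Σ_j π_j f_j(x).
Evaluate each component's likelihood at the observed value:
  L_1 = 0.13·(1−0.13)^16 = 0.13·0.107723 = 0.014004
  L_2 = 0.15·(1−0.15)^16 = 0.15·0.0742511 = 0.0111377
  L_3 = 0.16·(1−0.16)^16 = 0.16·0.0614425 = 0.00983079
Weight by the priors:
  π_1·L_1 = 0.20 × 0.014004 = 0.0028008
  π_2·L_2 = 0.64 × 0.0111377 = 0.0071281
  π_3·L_3 = 0.16 × 0.00983079 = 0.00157293
Marginal: 0.0028008 + 0.0071281 + 0.00157293 = 0.0115018
Responsibility of Population 2: 0.0071281 / 0.0115018 ≈ 0.620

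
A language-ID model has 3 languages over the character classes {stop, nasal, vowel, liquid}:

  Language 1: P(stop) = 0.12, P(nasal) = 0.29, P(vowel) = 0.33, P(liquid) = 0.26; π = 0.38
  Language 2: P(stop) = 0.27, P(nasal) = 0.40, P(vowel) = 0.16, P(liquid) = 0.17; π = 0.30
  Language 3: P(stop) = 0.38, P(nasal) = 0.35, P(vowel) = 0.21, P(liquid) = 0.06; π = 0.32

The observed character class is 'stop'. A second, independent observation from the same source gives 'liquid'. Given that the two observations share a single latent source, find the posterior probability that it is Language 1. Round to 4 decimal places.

0.3601

P(component k | x) = π_k·f_k(x) / marginal(x), where marginal(x) = Σ_j π_j·f_j(x).
Since both observations come from the same component, the likelihood for component k is f_k(x₁)·f_k(x₂).
  f_1 = [P(stop | comp) = 0.12] × [0.26] = 0.0312
  f_2 = [P(stop | comp) = 0.27] × [0.17] = 0.0459
  f_3 = [P(stop | comp) = 0.38] × [0.06] = 0.0228
Multiply by the mixture weights:
  π_1·f_1 = 0.38 × 0.0312 = 0.011856
  π_2·f_2 = 0.30 × 0.0459 = 0.01377
  π_3·f_3 = 0.32 × 0.0228 = 0.007296
Evidence: 0.011856 + 0.01377 + 0.007296 = 0.032922
P(Language 1 | x₁,x₂) = 0.011856 / 0.032922 ≈ 0.3601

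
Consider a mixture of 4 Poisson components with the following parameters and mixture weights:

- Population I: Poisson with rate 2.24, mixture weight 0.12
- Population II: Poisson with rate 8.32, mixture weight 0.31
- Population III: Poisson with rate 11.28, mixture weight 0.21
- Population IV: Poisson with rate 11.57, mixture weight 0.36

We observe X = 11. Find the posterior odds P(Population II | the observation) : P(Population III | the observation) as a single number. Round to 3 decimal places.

1.001

Posterior odds = (P(Z=i) f_i(x)) / (P(Z=j) f_j(x)); the normalising sum cancels.
Component likelihoods at x = 11:
  f_I = e^(−2.24)·2.24^11/11! = 1.9e-05
  f_II = e^(−8.32)·8.32^11/11! = 0.0806995
  f_III = e^(−11.28)·11.28^11/11! = 0.11896
  f_IV = e^(−11.57)·11.57^11/11! = 0.117686
Odds = (0.31/0.21) × (0.0806995/0.11896) = 1.47619 × 0.678372 ≈ 1.001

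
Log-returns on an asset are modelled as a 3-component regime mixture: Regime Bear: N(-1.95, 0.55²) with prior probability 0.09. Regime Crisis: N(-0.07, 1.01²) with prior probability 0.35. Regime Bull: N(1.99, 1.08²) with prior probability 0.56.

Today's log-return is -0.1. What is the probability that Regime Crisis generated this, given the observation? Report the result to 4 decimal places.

0.8118

Apply Bayes' rule: the posterior for each component is proportional to its prior times its likelihood at x.
Component likelihoods at x = -0.1:
  p_Bear = 0.00253357
  p_Crisis = 0.394818
  p_Bull = 0.0567914
Prior × likelihood for each component:
  π_Bear·p_Bear = 0.09 × 0.00253357 = 0.000228021
  π_Crisis·p_Crisis = 0.35 × 0.394818 = 0.138186
  π_Bull·p_Bull = 0.56 × 0.0567914 = 0.0318032
Marginal: 0.000228021 + 0.138186 + 0.0318032 = 0.170218
Responsibility of Regime Crisis: 0.138186 / 0.170218 ≈ 0.8118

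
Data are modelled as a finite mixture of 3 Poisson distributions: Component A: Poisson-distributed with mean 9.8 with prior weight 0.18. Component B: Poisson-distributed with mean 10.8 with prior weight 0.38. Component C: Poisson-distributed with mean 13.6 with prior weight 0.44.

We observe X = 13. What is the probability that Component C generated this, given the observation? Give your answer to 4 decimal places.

0.5082

The responsibility of component k is P(Z=k) f_k(x) divided by Σ_j P(Z=j) f_j(x).
Component likelihoods at x = 13:
  p_A = 0.0684814
  p_B = 0.0890939
  p_C = 0.108473
Weight by the priors:
  P(Z=A)·p_A = 0.18 × 0.0684814 = 0.0123267
  P(Z=B)·p_B = 0.38 × 0.0890939 = 0.0338557
  P(Z=C)·p_C = 0.44 × 0.108473 = 0.047728
Denominator: 0.0123267 + 0.0338557 + 0.047728 = 0.0939103
Responsibility of Component C: 0.047728 / 0.0939103 ≈ 0.5082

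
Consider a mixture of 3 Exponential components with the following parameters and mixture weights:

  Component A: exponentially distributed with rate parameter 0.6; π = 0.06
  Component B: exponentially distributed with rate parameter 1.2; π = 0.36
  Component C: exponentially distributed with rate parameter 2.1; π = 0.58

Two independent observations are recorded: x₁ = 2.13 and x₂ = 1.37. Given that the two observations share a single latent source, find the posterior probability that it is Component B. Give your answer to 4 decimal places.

0.6445

By Bayes' theorem, P(k | x) = π_k f_k(x) / Σ_j π_j f_j(x).
Since both observations come from the same component, the likelihood for component k is f_k(x₁)·f_k(x₂).
  f_A = [0.6·e^(−0.6·2.13) = 0.6·e^(−1.2780) = 0.167156] × [0.263731] = 0.0440843
  f_B = [1.2·e^(−1.2·2.13) = 1.2·e^(−2.5560) = 0.0931375] × [0.231847] = 0.0215936
  f_C = [2.1·e^(−2.1·2.13) = 2.1·e^(−4.4730) = 0.0239674] × [0.118237] = 0.00283383
Unnormalised posteriors:
  π_A·f_A = 0.06 × 0.0440843 = 0.00264506
  π_B·f_B = 0.36 × 0.0215936 = 0.00777371
  π_C·f_C = 0.58 × 0.00283383 = 0.00164362
Denominator: 0.00264506 + 0.00777371 + 0.00164362 = 0.0120624
P(Component B | x₁,x₂) = 0.00777371 / 0.0120624 ≈ 0.6445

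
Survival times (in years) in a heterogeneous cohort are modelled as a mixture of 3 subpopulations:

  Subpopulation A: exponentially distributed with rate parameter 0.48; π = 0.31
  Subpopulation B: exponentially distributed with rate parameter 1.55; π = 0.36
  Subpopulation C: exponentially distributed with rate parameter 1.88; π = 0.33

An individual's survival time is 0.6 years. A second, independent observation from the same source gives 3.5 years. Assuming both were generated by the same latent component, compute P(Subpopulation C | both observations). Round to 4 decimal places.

0.0436

Posterior ∝ prior × likelihood, so P(k | x) ∝ P(Z=k) f_k(x); normalise over all components.
Since both observations come from the same component, the likelihood for component k is f_k(x₁)·f_k(x₂).
  L_A = [0.359886] × [0.0894595] = 0.0321952
  L_B = [0.611558] × [0.00682785] = 0.00417563
  L_C = [0.608518] × [0.00260916] = 0.00158772
Multiply by the mixture weights:
  P(Z=A)·L_A = 0.31 × 0.0321952 = 0.00998051
  P(Z=B)·L_B = 0.36 × 0.00417563 = 0.00150323
  P(Z=C)·L_C = 0.33 × 0.00158772 = 0.000523947
Marginal: 0.00998051 + 0.00150323 + 0.000523947 = 0.0120077
Responsibility of Subpopulation C: 0.000523947 / 0.0120077 ≈ 0.0436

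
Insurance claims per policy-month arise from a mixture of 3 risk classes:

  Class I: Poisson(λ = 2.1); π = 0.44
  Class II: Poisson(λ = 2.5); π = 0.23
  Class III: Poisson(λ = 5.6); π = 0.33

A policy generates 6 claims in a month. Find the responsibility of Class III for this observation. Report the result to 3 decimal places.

P(component k | x) = w_k·f_k(x) / marginal(x), where marginal(x) = Σ_j w_j·f_j(x).
Evaluate each component's likelihood at the observed value:
  L_I = 0.014587
  L_II = 0.0278337
  L_III = 0.158397
Prior × likelihood for each component:
  w_I·L_I = 0.44 × 0.014587 = 0.00641826
  w_II·L_II = 0.23 × 0.0278337 = 0.00640176
  w_III·L_III = 0.33 × 0.158397 = 0.052271
Denominator: 0.00641826 + 0.00640176 + 0.052271 = 0.065091
Responsibility of Class III: 0.052271 / 0.065091 ≈ 0.803

0.803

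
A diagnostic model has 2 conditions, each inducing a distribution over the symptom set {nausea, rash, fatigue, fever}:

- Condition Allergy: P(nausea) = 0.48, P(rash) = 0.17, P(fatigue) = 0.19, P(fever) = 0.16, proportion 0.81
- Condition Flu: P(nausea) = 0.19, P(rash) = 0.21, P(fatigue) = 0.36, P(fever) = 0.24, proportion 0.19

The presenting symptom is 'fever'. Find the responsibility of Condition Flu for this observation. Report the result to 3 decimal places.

P(component k | x) = w_k·f_k(x) / marginal(x), where marginal(x) = Σ_j w_j·f_j(x).
Component likelihoods at x = 'fever':
  p_Allergy = P(fever | comp) = 0.16
  p_Flu = P(fever | comp) = 0.24
Unnormalised posteriors:
  w_Allergy·p_Allergy = 0.81 × 0.16 = 0.1296
  w_Flu·p_Flu = 0.19 × 0.24 = 0.0456
Normaliser: 0.1296 + 0.0456 = 0.1752
P(Condition Flu | data) ≈ 0.260

0.260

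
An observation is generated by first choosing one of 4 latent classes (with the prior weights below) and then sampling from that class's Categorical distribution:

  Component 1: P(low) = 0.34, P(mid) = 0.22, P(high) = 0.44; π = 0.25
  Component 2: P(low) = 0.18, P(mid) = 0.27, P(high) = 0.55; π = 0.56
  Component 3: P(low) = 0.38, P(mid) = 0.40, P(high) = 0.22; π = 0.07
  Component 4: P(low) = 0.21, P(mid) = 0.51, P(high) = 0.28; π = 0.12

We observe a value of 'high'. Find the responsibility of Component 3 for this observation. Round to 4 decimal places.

0.0330

Apply Bayes' rule: the posterior for each component is proportional to its prior times its likelihood at x.
Evaluate each component's likelihood at the observed value:
  f_1 = P(high | comp) = 0.44
  f_2 = P(high | comp) = 0.55
  f_3 = P(high | comp) = 0.22
  f_4 = P(high | comp) = 0.28
Prior × likelihood for each component:
  π_1·f_1 = 0.25 × 0.44 = 0.11
  π_2·f_2 = 0.56 × 0.55 = 0.308
  π_3·f_3 = 0.07 × 0.22 = 0.0154
  π_4·f_4 = 0.12 × 0.28 = 0.0336
Evidence: 0.11 + 0.308 + 0.0154 + 0.0336 = 0.467
P(Component 3 | the observation) ≈ 0.0330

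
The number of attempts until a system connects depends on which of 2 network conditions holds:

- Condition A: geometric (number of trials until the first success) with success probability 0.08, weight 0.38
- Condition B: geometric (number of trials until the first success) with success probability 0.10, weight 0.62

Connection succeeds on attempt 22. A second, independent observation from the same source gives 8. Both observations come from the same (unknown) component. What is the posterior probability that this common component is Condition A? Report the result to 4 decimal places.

P(component k | x) = π_k·f_k(x) / marginal(x), where marginal(x) = Σ_j π_j·f_j(x).
Since both observations come from the same component, the likelihood for component k is f_k(x₁)·f_k(x₂).
  f_A = [0.0138878] × [0.0446277] = 0.000619782
  f_B = [0.0109419] × [0.0478297] = 0.000523348
Multiply by the mixture weights:
  π_A·f_A = 0.38 × 0.000619782 = 0.000235517
  π_B·f_B = 0.62 × 0.000523348 = 0.000324476
Normaliser: 0.000235517 + 0.000324476 = 0.000559993
So the posterior for Condition A is 0.000235517 / 0.000559993 ≈ 0.4206.

0.4206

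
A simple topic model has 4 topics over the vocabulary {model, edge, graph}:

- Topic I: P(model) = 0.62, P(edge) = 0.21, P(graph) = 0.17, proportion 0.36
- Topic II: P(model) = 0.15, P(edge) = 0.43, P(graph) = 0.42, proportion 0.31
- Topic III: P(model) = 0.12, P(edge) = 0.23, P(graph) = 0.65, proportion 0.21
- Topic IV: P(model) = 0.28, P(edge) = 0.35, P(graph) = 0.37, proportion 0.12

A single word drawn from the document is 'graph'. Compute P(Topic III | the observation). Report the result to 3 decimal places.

P(component k | x) = P(Z=k)·f_k(x) / marginal(x), where marginal(x) = Σ_j P(Z=j)·f_j(x).
Categorical probabilities:
  f_I = 0.17
  f_II = 0.42
  f_III = 0.65
  f_IV = 0.37
Prior × likelihood for each component:
  P(Z=I)·f_I = 0.36 × 0.17 = 0.0612
  P(Z=II)·f_II = 0.31 × 0.42 = 0.1302
  P(Z=III)·f_III = 0.21 × 0.65 = 0.1365
  P(Z=IV)·f_IV = 0.12 × 0.37 = 0.0444
Evidence: 0.0612 + 0.1302 + 0.1365 + 0.0444 = 0.3723
P(Topic III | x) ≈ 0.367

0.367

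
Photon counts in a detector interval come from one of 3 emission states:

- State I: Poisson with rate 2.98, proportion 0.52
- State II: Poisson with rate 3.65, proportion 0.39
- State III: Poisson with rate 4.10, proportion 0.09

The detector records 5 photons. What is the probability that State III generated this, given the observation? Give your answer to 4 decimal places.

P(component k | x) = π_k·f_k(x) / marginal(x), where marginal(x) = Σ_j π_j·f_j(x).
Evaluate each component's likelihood at the observed value:
  L_I = e^(−2.98)·2.98^5/5! = 0.0994724
  L_II = e^(−3.65)·3.65^5/5! = 0.140316
  L_III = e^(−4.10)·4.10^5/5! = 0.160004
Unnormalised posteriors:
  π_I·L_I = 0.52 × 0.0994724 = 0.0517256
  π_II·L_II = 0.39 × 0.140316 = 0.0547234
  π_III·L_III = 0.09 × 0.160004 = 0.0144004
Sum: 0.0517256 + 0.0547234 + 0.0144004 = 0.120849
P(State III | 5 photons) = 0.0144004 / 0.120849 ≈ 0.1192

0.1192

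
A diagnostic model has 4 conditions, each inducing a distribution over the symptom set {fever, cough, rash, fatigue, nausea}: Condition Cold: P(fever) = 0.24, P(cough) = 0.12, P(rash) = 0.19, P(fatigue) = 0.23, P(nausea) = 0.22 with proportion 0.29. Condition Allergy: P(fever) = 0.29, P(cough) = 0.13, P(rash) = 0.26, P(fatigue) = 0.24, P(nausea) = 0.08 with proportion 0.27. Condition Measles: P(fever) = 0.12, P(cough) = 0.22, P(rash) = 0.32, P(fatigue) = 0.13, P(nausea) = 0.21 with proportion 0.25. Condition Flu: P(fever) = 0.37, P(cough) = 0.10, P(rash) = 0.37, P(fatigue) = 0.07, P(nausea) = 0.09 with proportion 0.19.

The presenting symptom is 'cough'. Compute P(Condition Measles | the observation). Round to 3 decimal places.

By Bayes' theorem, P(k | x) = P(Z=k) f_k(x) / Σ_j P(Z=j) f_j(x).
Component likelihoods at x = 'cough':
  L_Cold = P(cough | comp) = 0.12
  L_Allergy = P(cough | comp) = 0.13
  L_Measles = P(cough | comp) = 0.22
  L_Flu = P(cough | comp) = 0.10
Weight by the priors:
  P(Z=Cold)·L_Cold = 0.29 × 0.12 = 0.0348
  P(Z=Allergy)·L_Allergy = 0.27 × 0.13 = 0.0351
  P(Z=Measles)·L_Measles = 0.25 × 0.22 = 0.055
  P(Z=Flu)·L_Flu = 0.19 × 0.1 = 0.019
Denominator: 0.0348 + 0.0351 + 0.055 + 0.019 = 0.1439
P(Condition Measles | 'cough') = 0.055 / 0.1439 ≈ 0.382

0.382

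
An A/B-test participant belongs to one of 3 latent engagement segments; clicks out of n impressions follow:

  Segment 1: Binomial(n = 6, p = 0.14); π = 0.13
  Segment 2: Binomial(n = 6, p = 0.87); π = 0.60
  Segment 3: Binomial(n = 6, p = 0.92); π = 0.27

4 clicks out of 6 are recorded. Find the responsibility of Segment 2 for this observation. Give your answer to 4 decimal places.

0.8200

Posterior ∝ prior × likelihood, so P(k | x) ∝ P(Z=k) f_k(x); normalise over all components.
Binomial probabilities:
  p_1 = 0.00426187
  p_2 = 0.14523
  p_3 = 0.0687737
Multiply by the mixture weights:
  P(Z=1)·p_1 = 0.13 × 0.00426187 = 0.000554043
  P(Z=2)·p_2 = 0.60 × 0.14523 = 0.0871377
  P(Z=3)·p_3 = 0.27 × 0.0687737 = 0.0185689
Marginal: 0.000554043 + 0.0871377 + 0.0185689 = 0.106261
P(Segment 2 | data) = 0.0871377 / 0.106261 ≈ 0.8200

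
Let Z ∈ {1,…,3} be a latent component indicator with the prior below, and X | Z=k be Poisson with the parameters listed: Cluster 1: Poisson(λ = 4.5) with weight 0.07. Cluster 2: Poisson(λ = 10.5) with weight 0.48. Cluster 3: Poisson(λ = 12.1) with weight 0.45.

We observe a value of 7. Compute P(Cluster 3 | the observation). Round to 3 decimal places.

By Bayes' theorem, P(k | x) = w_k f_k(x) / Σ_j w_j f_j(x).
Evaluate each component's likelihood at the observed value:
  f_1 = 0.0823629
  f_2 = 0.0768781
  f_3 = 0.0418894
Unnormalised posteriors:
  w_1·f_1 = 0.07 × 0.0823629 = 0.00576541
  w_2·f_2 = 0.48 × 0.0768781 = 0.0369015
  w_3·f_3 = 0.45 × 0.0418894 = 0.0188502
Marginal: 0.00576541 + 0.0369015 + 0.0188502 = 0.0615171
P(Cluster 3 | the observation) ≈ 0.306

0.306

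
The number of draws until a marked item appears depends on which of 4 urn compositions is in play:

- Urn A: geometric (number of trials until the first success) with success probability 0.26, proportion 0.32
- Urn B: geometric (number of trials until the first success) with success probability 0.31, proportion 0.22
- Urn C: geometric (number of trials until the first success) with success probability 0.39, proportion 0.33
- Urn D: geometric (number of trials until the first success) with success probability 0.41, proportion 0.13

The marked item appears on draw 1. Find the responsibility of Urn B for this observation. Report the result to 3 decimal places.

0.205

Posterior ∝ prior × likelihood, so P(k | x) ∝ w_k f_k(x); normalise over all components.
Component likelihoods at x = 1:
  f_A = 0.26
  f_B = 0.31
  f_C = 0.39
  f_D = 0.41
Weight by the priors:
  w_A·f_A = 0.32 × 0.26 = 0.0832
  w_B·f_B = 0.22 × 0.31 = 0.0682
  w_C·f_C = 0.33 × 0.39 = 0.1287
  w_D·f_D = 0.13 × 0.41 = 0.0533
Marginal: 0.0832 + 0.0682 + 0.1287 + 0.0533 = 0.3334
So the posterior for Urn B is 0.0682 / 0.3334 ≈ 0.205.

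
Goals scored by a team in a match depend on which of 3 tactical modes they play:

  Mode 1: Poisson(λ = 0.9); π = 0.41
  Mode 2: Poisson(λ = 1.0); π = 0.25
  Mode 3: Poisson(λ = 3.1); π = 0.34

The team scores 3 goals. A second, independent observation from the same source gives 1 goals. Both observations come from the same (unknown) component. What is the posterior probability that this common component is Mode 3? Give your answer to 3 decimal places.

0.449

By Bayes' theorem, P(k | x) = w_k f_k(x) / Σ_j w_j f_j(x).
Since both observations come from the same component, the likelihood for component k is f_k(x₁)·f_k(x₂).
  f_1 = [e^(−0.9)·0.9^3/3! = 0.0493982] × [0.365913] = 0.0180754
  f_2 = [e^(−1.0)·1.0^3/3! = 0.0613132] × [0.367879] = 0.0225559
  f_3 = [e^(−3.1)·3.1^3/3! = 0.223677] × [0.139653] = 0.031237
Prior × likelihood for each component:
  w_1·f_1 = 0.41 × 0.0180754 = 0.00741093
  w_2·f_2 = 0.25 × 0.0225559 = 0.00563897
  w_3·f_3 = 0.34 × 0.031237 = 0.0106206
Sum: 0.00741093 + 0.00563897 + 0.0106206 = 0.0236705
P(Mode 3 | x) = 0.0106206 / 0.0236705 ≈ 0.449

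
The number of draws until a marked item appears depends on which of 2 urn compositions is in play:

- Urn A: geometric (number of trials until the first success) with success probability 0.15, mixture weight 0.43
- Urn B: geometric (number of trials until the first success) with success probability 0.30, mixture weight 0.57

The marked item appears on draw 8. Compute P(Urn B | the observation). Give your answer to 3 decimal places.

0.405

P(component k | x) = π_k·f_k(x) / marginal(x), where marginal(x) = Σ_j π_j·f_j(x).
Component likelihoods at x = 8:
  p_A = 0.0480866
  p_B = 0.0247063
Weight by the priors:
  π_A·p_A = 0.43 × 0.0480866 = 0.0206772
  π_B·p_B = 0.57 × 0.0247063 = 0.0140826
Sum: 0.0206772 + 0.0140826 = 0.0347598
So the posterior for Urn B is 0.0140826 / 0.0347598 ≈ 0.405.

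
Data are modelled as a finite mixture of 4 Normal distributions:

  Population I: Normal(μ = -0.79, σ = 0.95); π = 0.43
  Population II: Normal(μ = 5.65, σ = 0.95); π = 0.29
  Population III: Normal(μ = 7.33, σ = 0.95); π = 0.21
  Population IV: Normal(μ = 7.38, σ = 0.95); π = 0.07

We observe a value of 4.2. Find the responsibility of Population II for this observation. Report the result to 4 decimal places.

0.9871

P(component k | x) = π_k·f_k(x) / marginal(x), where marginal(x) = Σ_j π_j·f_j(x).
Component likelihoods at x = 4.2:
  f_I = (1/(0.95·√(2π)))·exp(−(4.2−-0.79)²/(2·0.95²)) = 0.419939·exp(-13.79507) = 4.28612e-07
  f_II = (1/(0.95·√(2π)))·exp(−(4.2−5.65)²/(2·0.95²)) = 0.419939·exp(-1.16482) = 0.131012
  f_III = (1/(0.95·√(2π)))·exp(−(4.2−7.33)²/(2·0.95²)) = 0.419939·exp(-5.42765) = 0.00184497
  f_IV = (1/(0.95·√(2π)))·exp(−(4.2−7.38)²/(2·0.95²)) = 0.419939·exp(-5.60244) = 0.0015491
Multiply by the mixture weights:
  π_I·f_I = 0.43 × 4.28612e-07 = 1.84303e-07
  π_II·f_II = 0.29 × 0.131012 = 0.0379935
  π_III·f_III = 0.21 × 0.00184497 = 0.000387444
  π_IV·f_IV = 0.07 × 0.0015491 = 0.000108437
Normaliser: 1.84303e-07 + 0.0379935 + 0.000387444 + 0.000108437 = 0.0384896
Responsibility of Population II: 0.0379935 / 0.0384896 ≈ 0.9871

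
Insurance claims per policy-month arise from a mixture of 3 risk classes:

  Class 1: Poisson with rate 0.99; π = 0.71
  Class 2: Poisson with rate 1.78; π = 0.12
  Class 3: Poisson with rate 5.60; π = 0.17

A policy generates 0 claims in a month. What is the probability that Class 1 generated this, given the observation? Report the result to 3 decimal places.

By Bayes' theorem, P(k | x) = π_k f_k(x) / Σ_j π_j f_j(x).
Component likelihoods at x = 0 claims:
  p_1 = 0.371577
  p_2 = 0.168638
  p_3 = 0.00369786
Weight by the priors:
  π_1·p_1 = 0.71 × 0.371577 = 0.263819
  π_2·p_2 = 0.12 × 0.168638 = 0.0202366
  π_3·p_3 = 0.17 × 0.00369786 = 0.000628637
Evidence: 0.263819 + 0.0202366 + 0.000628637 = 0.284685
Responsibility of Class 1: 0.263819 / 0.284685 ≈ 0.927

0.927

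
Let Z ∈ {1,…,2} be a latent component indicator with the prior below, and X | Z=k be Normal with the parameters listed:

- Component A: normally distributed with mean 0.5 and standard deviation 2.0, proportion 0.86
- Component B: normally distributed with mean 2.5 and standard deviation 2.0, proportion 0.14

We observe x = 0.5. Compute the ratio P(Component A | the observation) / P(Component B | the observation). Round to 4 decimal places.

10.1279

Only the two components matter; the odds are (P(Z=i) f_i(x)) / (P(Z=j) f_j(x)).
Normal densities:
  p_A = (1/(2.0·√(2π)))·exp(−(0.5−0.5)²/(2·2.0²)) = 0.199471·exp(-0.00000) = 0.199471
  p_B = (1/(2.0·√(2π)))·exp(−(0.5−2.5)²/(2·2.0²)) = 0.199471·exp(-0.50000) = 0.120985
Odds = (0.86/0.14) × (0.199471/0.120985) = 6.14286 × 1.64872 ≈ 10.1279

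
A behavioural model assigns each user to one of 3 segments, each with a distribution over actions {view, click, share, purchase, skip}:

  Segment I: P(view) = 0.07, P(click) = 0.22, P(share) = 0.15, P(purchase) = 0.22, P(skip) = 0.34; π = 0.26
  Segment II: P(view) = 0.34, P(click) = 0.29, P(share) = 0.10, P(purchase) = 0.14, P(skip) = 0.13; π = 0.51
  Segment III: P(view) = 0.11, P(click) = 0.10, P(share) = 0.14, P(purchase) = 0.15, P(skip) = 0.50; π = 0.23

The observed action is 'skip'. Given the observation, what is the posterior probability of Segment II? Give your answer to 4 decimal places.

0.2458

P(component k | x) = π_k·f_k(x) / marginal(x), where marginal(x) = Σ_j π_j·f_j(x).
Evaluate each component's likelihood at the observed value:
  L_I = 0.34
  L_II = 0.13
  L_III = 0.5
Multiply by the mixture weights:
  π_I·L_I = 0.26 × 0.34 = 0.0884
  π_II·L_II = 0.51 × 0.13 = 0.0663
  π_III·L_III = 0.23 × 0.5 = 0.115
Denominator: 0.0884 + 0.0663 + 0.115 = 0.2697
P(Segment II | the observation) = 0.0663 / 0.2697 ≈ 0.2458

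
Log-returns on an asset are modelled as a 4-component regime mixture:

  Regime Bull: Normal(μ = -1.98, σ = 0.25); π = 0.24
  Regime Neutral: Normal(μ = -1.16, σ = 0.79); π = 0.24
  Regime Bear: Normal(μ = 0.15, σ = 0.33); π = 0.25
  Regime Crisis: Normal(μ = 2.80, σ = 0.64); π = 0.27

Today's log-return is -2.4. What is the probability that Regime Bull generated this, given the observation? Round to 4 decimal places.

Apply Bayes' rule: the posterior for each component is proportional to its prior times its likelihood at x.
Component likelihoods at x = -2.4:
  L_Bull = (1/(0.25·√(2π)))·exp(−(-2.4−-1.98)²/(2·0.25²)) = 1.595769·exp(-1.41120) = 0.389129
  L_Neutral = (1/(0.79·√(2π)))·exp(−(-2.4−-1.16)²/(2·0.79²)) = 0.504990·exp(-1.23185) = 0.147332
  L_Bear = (1/(0.33·√(2π)))·exp(−(-2.4−0.15)²/(2·0.33²)) = 1.208916·exp(-29.85537) = 1.30729e-13
  L_Crisis = (1/(0.64·√(2π)))·exp(−(-2.4−2.80)²/(2·0.64²)) = 0.623347·exp(-33.00781) = 2.8815e-15
Unnormalised posteriors:
  π_Bull·L_Bull = 0.24 × 0.389129 = 0.093391
  π_Neutral·L_Neutral = 0.24 × 0.147332 = 0.0353596
  π_Bear·L_Bear = 0.25 × 1.30729e-13 = 3.26823e-14
  π_Crisis·L_Crisis = 0.27 × 2.8815e-15 = 7.78006e-16
Normaliser: 0.093391 + 0.0353596 + 3.26823e-14 + 7.78006e-16 = 0.128751
Responsibility of Regime Bull: 0.093391 / 0.128751 ≈ 0.7254

0.7254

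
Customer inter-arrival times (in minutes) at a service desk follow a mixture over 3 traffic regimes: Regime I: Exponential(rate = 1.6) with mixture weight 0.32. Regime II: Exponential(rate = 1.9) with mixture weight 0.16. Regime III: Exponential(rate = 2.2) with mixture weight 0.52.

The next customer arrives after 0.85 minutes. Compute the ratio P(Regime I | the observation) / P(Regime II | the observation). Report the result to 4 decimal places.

Posterior odds = (π_i f_i(x)) / (π_j f_j(x)); the normalising sum cancels.
Evaluate each component's likelihood at the observed value:
  L_I = 1.6·e^(−1.6·0.85) = 1.6·e^(−1.3600) = 0.410657
  L_II = 1.9·e^(−1.9·0.85) = 1.9·e^(−1.6150) = 0.377892
  L_III = 2.2·e^(−2.2·0.85) = 2.2·e^(−1.8700) = 0.339072
Odds = (0.32/0.16) × (0.410657/0.377892) = 2 × 1.0867 ≈ 2.1734

2.1734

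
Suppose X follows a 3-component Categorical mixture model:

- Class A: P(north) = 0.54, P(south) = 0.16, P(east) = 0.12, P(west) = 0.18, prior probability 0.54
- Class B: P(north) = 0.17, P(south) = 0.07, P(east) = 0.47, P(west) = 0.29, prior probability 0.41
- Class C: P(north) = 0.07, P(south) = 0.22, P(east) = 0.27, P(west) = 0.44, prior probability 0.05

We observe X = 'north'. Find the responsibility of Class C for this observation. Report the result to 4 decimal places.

Apply Bayes' rule: the posterior for each component is proportional to its prior times its likelihood at x.
Evaluate each component's likelihood at the observed value:
  f_A = 0.54
  f_B = 0.17
  f_C = 0.07
Multiply by the mixture weights:
  π_A·f_A = 0.54 × 0.54 = 0.2916
  π_B·f_B = 0.41 × 0.17 = 0.0697
  π_C·f_C = 0.05 × 0.07 = 0.0035
Marginal: 0.2916 + 0.0697 + 0.0035 = 0.3648
P(Class C | 'north') ≈ 0.0096

0.0096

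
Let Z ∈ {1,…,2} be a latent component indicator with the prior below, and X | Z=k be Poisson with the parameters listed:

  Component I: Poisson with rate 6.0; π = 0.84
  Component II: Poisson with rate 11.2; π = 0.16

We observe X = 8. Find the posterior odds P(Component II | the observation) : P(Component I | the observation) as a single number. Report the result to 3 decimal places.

Only the two components matter; the odds are (π_i f_i(x)) / (π_j f_j(x)).
Evaluate each component's likelihood at the observed value:
  p_I = 0.103258
  p_II = 0.0839703
Posterior odds = (π_II·p_II) / (π_I·p_I) = (0.16·0.0839703) / (0.84·0.103258) = 0.0134352 / 0.0867365 ≈ 0.155

0.155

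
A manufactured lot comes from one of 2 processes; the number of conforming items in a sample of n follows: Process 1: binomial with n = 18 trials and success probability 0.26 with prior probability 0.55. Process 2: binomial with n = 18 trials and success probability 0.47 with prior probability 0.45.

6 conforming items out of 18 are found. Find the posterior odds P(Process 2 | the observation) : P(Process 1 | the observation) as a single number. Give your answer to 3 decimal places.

0.520

The posterior odds equal the prior odds times the likelihood ratio: (π_i/π_j)·(f_i(x)/f_j(x)).
Binomial probabilities:
  f_1 = 0.154629
  f_2 = 0.0983035
Odds = (0.45/0.55) × (0.0983035/0.154629) = 0.818182 × 0.635736 ≈ 0.520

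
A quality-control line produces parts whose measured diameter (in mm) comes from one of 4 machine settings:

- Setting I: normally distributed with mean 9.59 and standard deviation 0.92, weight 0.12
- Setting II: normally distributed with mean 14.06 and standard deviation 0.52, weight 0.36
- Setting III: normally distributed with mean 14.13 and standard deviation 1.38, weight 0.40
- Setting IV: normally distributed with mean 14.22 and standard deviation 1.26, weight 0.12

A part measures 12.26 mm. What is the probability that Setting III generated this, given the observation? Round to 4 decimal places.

The responsibility of component k is π_k f_k(x) divided by Σ_j π_j f_j(x).
Normal densities:
  L_I = 0.00642947
  L_II = 0.00191864
  L_III = 0.115425
  L_IV = 0.0944271
Unnormalised posteriors:
  π_I·L_I = 0.12 × 0.00642947 = 0.000771536
  π_II·L_II = 0.36 × 0.00191864 = 0.000690712
  π_III·L_III = 0.40 × 0.115425 = 0.0461701
  π_IV·L_IV = 0.12 × 0.0944271 = 0.0113313
Marginal: 0.000771536 + 0.000690712 + 0.0461701 + 0.0113313 = 0.0589636
Responsibility of Setting III: 0.0461701 / 0.0589636 ≈ 0.7830

0.7830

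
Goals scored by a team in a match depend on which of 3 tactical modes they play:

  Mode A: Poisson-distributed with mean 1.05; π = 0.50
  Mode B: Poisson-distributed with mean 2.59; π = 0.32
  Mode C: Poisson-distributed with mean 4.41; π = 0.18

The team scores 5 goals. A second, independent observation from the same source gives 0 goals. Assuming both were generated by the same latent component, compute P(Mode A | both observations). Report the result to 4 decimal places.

0.2351

The responsibility of component k is π_k f_k(x) divided by Σ_j π_j f_j(x).
Since both observations come from the same component, the likelihood for component k is f_k(x₁)·f_k(x₂).
  f_A = [e^(−1.05)·1.05^5/5! = 0.00372183] × [0.349938] = 0.00130241
  f_B = [e^(−2.59)·2.59^5/5! = 0.072861] × [0.07502] = 0.00546603
  f_C = [e^(−4.41)·4.41^5/5! = 0.168956] × [0.0121552] = 0.00205369
Multiply by the mixture weights:
  π_A·f_A = 0.50 × 0.00130241 = 0.000651204
  π_B·f_B = 0.32 × 0.00546603 = 0.00174913
  π_C·f_C = 0.18 × 0.00205369 = 0.000369664
Evidence: 0.000651204 + 0.00174913 + 0.000369664 = 0.00277
Responsibility of Mode A: 0.000651204 / 0.00277 ≈ 0.2351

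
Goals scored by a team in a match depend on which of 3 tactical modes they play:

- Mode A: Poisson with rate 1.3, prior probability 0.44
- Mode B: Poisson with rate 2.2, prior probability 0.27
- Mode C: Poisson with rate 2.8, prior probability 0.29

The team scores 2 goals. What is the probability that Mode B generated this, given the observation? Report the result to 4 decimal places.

P(component k | x) = π_k·f_k(x) / marginal(x), where marginal(x) = Σ_j π_j·f_j(x).
Poisson probabilities:
  f_A = e^(−1.3)·1.3^2/2! = 0.230289
  f_B = e^(−2.2)·2.2^2/2! = 0.268144
  f_C = e^(−2.8)·2.8^2/2! = 0.238375
Unnormalised posteriors:
  π_A·f_A = 0.44 × 0.230289 = 0.101327
  π_B·f_B = 0.27 × 0.268144 = 0.0723988
  π_C·f_C = 0.29 × 0.238375 = 0.0691289
Denominator: 0.101327 + 0.0723988 + 0.0691289 = 0.242855
P(Mode B | x) ≈ 0.2981

0.2981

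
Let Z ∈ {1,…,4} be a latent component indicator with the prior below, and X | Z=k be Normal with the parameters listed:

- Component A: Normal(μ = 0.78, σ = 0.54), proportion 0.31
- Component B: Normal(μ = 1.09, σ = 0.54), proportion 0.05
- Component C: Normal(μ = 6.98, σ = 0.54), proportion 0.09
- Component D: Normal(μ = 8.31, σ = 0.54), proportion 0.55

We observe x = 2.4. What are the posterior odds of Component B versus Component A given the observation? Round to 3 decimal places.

0.766

Posterior odds = (π_i f_i(x)) / (π_j f_j(x)); the normalising sum cancels.
Component likelihoods at x = 2.4:
  f_A = 0.00820713
  f_B = 0.0389565
  f_C = 1.76976e-16
  f_D = 7.21825e-27
Posterior odds = (π_B·f_B) / (π_A·f_A) = (0.05·0.0389565) / (0.31·0.00820713) = 0.00194782 / 0.00254421 ≈ 0.766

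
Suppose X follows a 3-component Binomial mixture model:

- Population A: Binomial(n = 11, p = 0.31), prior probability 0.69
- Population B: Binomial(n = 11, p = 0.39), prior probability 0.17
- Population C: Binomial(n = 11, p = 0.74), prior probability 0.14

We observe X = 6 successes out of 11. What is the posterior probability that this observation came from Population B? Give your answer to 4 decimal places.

Apply Bayes' rule: the posterior for each component is proportional to its prior times its likelihood at x.
Evaluate each component's likelihood at the observed value:
  p_A = 0.0641295
  p_B = 0.137303
  p_C = 0.0901362
Prior × likelihood for each component:
  P(Z=A)·p_A = 0.69 × 0.0641295 = 0.0442493
  P(Z=B)·p_B = 0.17 × 0.137303 = 0.0233414
  P(Z=C)·p_C = 0.14 × 0.0901362 = 0.0126191
Evidence: 0.0442493 + 0.0233414 + 0.0126191 = 0.0802098
P(Population B | the observation) = 0.0233414 / 0.0802098 ≈ 0.2910

0.2910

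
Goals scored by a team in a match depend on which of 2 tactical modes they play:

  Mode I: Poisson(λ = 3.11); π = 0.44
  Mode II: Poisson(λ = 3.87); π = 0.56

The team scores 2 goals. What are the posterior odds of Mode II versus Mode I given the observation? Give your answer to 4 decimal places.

Posterior odds = (P(Z=i) f_i(x)) / (P(Z=j) f_j(x)); the normalising sum cancels.
Poisson probabilities:
  f_I = 0.215692
  f_II = 0.156197
0.0874702 / 0.0949047 ≈ 0.9217

0.9217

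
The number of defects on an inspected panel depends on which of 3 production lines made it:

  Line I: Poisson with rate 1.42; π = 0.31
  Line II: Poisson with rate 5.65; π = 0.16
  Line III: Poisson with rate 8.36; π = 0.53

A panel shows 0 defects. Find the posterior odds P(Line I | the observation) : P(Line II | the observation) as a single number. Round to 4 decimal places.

133.1396

The posterior odds equal the prior odds times the likelihood ratio: (w_i/w_j)·(f_i(x)/f_j(x)).
Component likelihoods at x = 0 defects:
  p_I = 0.241714
  p_II = 0.00351752
  p_III = 0.000234044
0.0749313 / 0.000562803 ≈ 133.1396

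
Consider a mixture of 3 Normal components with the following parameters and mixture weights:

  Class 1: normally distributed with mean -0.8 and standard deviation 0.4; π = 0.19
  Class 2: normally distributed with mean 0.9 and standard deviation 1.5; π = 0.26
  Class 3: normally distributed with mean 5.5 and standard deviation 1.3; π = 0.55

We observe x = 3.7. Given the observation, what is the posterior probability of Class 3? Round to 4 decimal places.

0.8424

Posterior ∝ prior × likelihood, so P(k | x) ∝ P(Z=k) f_k(x); normalise over all components.
Normal densities:
  f_1 = 3.2821e-28
  f_2 = 0.0465781
  f_3 = 0.117669
Weight by the priors:
  P(Z=1)·f_1 = 0.19 × 3.2821e-28 = 6.236e-29
  P(Z=2)·f_2 = 0.26 × 0.0465781 = 0.0121103
  P(Z=3)·f_3 = 0.55 × 0.117669 = 0.0647178
Normaliser: 6.236e-29 + 0.0121103 + 0.0647178 = 0.076828
Responsibility of Class 3: 0.0647178 / 0.076828 ≈ 0.8424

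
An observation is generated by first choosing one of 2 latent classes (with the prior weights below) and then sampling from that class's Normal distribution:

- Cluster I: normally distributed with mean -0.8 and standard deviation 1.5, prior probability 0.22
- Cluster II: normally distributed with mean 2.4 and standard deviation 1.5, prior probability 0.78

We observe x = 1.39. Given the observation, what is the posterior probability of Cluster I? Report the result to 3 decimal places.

0.109

Posterior ∝ prior × likelihood, so P(k | x) ∝ π_k f_k(x); normalise over all components.
Normal densities:
  L_I = (1/(1.5·√(2π)))·exp(−(1.39−-0.8)²/(2·1.5²)) = 0.265962·exp(-1.06580) = 0.091611
  L_II = (1/(1.5·√(2π)))·exp(−(1.39−2.4)²/(2·1.5²)) = 0.265962·exp(-0.22669) = 0.212016
Weight by the priors:
  π_I·L_I = 0.22 × 0.091611 = 0.0201544
  π_II·L_II = 0.78 × 0.212016 = 0.165373
Denominator: 0.0201544 + 0.165373 = 0.185527
P(Cluster I | 1.39) = 0.0201544 / 0.185527 ≈ 0.109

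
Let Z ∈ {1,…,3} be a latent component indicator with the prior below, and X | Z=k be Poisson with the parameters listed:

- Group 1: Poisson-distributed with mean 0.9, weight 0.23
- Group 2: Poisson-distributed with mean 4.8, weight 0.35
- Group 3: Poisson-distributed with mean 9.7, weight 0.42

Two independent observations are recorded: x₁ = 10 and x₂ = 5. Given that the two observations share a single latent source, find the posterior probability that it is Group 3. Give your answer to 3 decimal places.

0.718

By Bayes' theorem, P(k | x) = P(Z=k) f_k(x) / Σ_j P(Z=j) f_j(x).
Since both observations come from the same component, the likelihood for component k is f_k(x₁)·f_k(x₂).
  p_1 = [3.90658e-08] × [0.00200063] = 7.81562e-11
  p_2 = [0.0147243] × [0.174748] = 0.00257304
  p_3 = [0.124537] × [0.0438552] = 0.00546159
Prior × likelihood for each component:
  P(Z=1)·p_1 = 0.23 × 7.81562e-11 = 1.79759e-11
  P(Z=2)·p_2 = 0.35 × 0.00257304 = 0.000900565
  P(Z=3)·p_3 = 0.42 × 0.00546159 = 0.00229387
Sum: 1.79759e-11 + 0.000900565 + 0.00229387 = 0.00319443
Responsibility of Group 3: 0.00229387 / 0.00319443 ≈ 0.718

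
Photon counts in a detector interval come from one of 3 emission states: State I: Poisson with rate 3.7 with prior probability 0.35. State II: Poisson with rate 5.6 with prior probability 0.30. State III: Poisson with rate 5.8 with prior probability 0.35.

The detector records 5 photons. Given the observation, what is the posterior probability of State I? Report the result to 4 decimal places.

Apply Bayes' rule: the posterior for each component is proportional to its prior times its likelihood at x.
Evaluate each component's likelihood at the observed value:
  L_I = e^(−3.7)·3.7^5/5! = 0.142869
  L_II = e^(−5.6)·5.6^5/5! = 0.169711
  L_III = e^(−5.8)·5.8^5/5! = 0.165596
Weight by the priors:
  π_I·L_I = 0.35 × 0.142869 = 0.0500041
  π_II·L_II = 0.30 × 0.169711 = 0.0509133
  π_III·L_III = 0.35 × 0.165596 = 0.0579587
Denominator: 0.0500041 + 0.0509133 + 0.0579587 = 0.158876
Responsibility of State I: 0.0500041 / 0.158876 ≈ 0.3147

0.3147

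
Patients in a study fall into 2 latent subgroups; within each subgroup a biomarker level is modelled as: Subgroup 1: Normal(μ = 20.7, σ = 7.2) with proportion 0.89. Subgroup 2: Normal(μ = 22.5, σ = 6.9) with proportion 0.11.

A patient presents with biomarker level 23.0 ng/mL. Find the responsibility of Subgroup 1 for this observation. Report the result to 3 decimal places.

0.881

P(component k | x) = π_k·f_k(x) / marginal(x), where marginal(x) = Σ_j π_j·f_j(x).
Component likelihoods at x = 23.0 ng/mL:
  f_1 = 0.0526525
  f_2 = 0.0576661
Multiply by the mixture weights:
  π_1·f_1 = 0.89 × 0.0526525 = 0.0468607
  π_2·f_2 = 0.11 × 0.0576661 = 0.00634327
Sum: 0.0468607 + 0.00634327 = 0.053204
P(Subgroup 1 | the observation) = 0.0468607 / 0.053204 ≈ 0.881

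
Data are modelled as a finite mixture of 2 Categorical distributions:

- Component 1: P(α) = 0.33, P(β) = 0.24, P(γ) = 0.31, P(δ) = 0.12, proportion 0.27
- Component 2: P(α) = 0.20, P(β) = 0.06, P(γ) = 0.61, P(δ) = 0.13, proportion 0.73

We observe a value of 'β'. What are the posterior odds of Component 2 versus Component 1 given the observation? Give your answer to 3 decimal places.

0.676

The posterior odds equal the prior odds times the likelihood ratio: (w_i/w_j)·(f_i(x)/f_j(x)).
Component likelihoods at x = 'β':
  f_1 = P(β | comp) = 0.24
  f_2 = P(β | comp) = 0.06
Posterior odds = (w_2·f_2) / (w_1·f_1) = (0.73·0.06) / (0.27·0.24) = 0.0438 / 0.0648 ≈ 0.676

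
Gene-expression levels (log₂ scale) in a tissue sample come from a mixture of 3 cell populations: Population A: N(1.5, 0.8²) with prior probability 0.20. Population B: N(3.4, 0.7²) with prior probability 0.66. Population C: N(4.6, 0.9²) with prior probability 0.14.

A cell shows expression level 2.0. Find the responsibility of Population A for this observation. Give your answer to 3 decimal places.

0.613

Posterior ∝ prior × likelihood, so P(k | x) ∝ w_k f_k(x); normalise over all components.
Evaluate each component's likelihood at the observed value:
  p_A = 0.410201
  p_B = 0.07713
  p_C = 0.00683009
Multiply by the mixture weights:
  w_A·p_A = 0.20 × 0.410201 = 0.0820402
  w_B·p_B = 0.66 × 0.07713 = 0.0509058
  w_C·p_C = 0.14 × 0.00683009 = 0.000956213
Normaliser: 0.0820402 + 0.0509058 + 0.000956213 = 0.133902
So the posterior for Population A is 0.0820402 / 0.133902 ≈ 0.613.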